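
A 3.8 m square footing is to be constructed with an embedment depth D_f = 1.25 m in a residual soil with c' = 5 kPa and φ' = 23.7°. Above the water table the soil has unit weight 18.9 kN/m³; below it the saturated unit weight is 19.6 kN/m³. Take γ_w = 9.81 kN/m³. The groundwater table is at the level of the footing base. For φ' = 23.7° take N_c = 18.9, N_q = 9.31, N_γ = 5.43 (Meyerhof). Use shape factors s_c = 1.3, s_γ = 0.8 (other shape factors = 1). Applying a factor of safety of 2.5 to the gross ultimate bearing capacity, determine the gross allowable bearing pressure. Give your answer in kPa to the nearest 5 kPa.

q = γ·D_f = 18.9 × 1.25 = 23.625 kPa.
For the ½γBN_γ term take γ' = 19.6 − 9.81 = 9.79 kN/m³ (soil below base is submerged).
c·N_c·s_c = 5 × 18.9 × 1.3 = 122.85 kPa
q·N_q = 23.625 × 9.31 = 219.95 kPa
0.5·γ·B·N_γ·s_γ = 0.5 × 9.79 × 3.8 × 5.43 × 0.8 = 80.803 kPa
q_ult = 122.85 + 219.95 + 80.803 = 423.6 kPa.
q_all = q_ult / FS = 423.6 / 2.5 = 169.44 kPa.

q_all ≈ 170 kPa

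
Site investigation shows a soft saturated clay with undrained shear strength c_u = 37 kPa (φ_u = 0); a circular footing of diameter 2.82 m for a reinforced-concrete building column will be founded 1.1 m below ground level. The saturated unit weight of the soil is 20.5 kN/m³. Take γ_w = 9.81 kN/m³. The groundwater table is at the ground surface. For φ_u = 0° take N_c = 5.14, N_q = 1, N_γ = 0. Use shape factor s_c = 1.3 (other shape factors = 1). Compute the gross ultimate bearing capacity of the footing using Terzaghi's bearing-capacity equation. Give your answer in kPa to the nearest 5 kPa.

With the water table at the surface the whole profile is submerged: γ' = 20.5 − 9.81 = 10.69 kN/m³, so q = γ'·D_f = 11.759 kPa.
q_ult = c·N_c·s_c + q·N_q
     = 37 × 5.14 × 1.3 + 11.759 × 1
     = 247.23 + 11.759 = 258.99 kPa.

q_ult ≈ 260 kPa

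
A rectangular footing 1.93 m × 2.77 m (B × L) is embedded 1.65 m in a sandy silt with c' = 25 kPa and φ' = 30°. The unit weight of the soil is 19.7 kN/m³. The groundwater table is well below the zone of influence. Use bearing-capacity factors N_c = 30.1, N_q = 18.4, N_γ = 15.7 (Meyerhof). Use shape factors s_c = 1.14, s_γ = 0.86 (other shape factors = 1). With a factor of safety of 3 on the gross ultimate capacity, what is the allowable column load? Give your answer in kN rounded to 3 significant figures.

Effective surcharge at the founding depth q = γ·D_f = 19.7 × 1.65 = 32.505 kPa.
q_ult = c·N_c·s_c + q·N_q + 0.5·γ·B·N_γ·s_γ
     = 25 × 30.1 × 1.14 + 32.505 × 18.4 + 0.5 × 19.7 × 1.93 × 15.7 × 0.86
     = 857.85 + 598.09 + 256.68 = 1712.6 kPa.
Gross allowable pressure q_all = 1712.6 / 3 = 570.87 kPa.
Footing area = 5.3461 m², so allowable column load = 570.87 × 5.3461 = 3051.9 kN.

P_all ≈ 3050 kN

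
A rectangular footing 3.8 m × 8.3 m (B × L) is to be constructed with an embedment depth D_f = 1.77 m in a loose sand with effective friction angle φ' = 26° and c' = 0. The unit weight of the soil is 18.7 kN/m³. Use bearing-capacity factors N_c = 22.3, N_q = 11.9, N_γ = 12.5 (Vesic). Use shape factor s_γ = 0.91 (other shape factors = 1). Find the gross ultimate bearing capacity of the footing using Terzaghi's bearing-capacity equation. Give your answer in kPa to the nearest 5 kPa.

q = γ·D_f = 18.7 × 1.77 = 33.099 kPa.
q·N_q = 33.099 × 11.9 = 393.88 kPa
0.5·γ·B·N_γ·s_γ = 0.5 × 18.7 × 3.8 × 12.5 × 0.91 = 404.15 kPa
q_ult = 393.88 + 404.15 = 798.03 kPa.

q_ult ≈ 800 kPa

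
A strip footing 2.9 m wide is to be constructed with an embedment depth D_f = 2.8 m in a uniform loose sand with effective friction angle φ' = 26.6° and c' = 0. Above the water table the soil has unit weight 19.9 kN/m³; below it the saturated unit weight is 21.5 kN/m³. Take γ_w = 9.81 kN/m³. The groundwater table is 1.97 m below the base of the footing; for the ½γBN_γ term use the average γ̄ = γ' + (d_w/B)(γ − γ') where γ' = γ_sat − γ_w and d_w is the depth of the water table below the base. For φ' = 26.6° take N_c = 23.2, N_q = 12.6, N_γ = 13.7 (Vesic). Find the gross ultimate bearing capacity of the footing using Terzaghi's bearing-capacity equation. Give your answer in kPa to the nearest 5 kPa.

q_ult ≈ 1045 kPa

Effective surcharge at the founding depth q = γ·D_f = 19.9 × 2.8 = 55.72 kPa.
With d_w = 1.97 m < B, γ̄ = 11.69 + (1.97/2.9) × (19.9 − 11.69) = 17.267 kN/m³.
q_ult = q·N_q + 0.5·γ·B·N_γ
     = 55.72 × 12.6 + 0.5 × 17.267 × 2.9 × 13.7
     = 702.07 + 343.01 = 1045.1 kPa.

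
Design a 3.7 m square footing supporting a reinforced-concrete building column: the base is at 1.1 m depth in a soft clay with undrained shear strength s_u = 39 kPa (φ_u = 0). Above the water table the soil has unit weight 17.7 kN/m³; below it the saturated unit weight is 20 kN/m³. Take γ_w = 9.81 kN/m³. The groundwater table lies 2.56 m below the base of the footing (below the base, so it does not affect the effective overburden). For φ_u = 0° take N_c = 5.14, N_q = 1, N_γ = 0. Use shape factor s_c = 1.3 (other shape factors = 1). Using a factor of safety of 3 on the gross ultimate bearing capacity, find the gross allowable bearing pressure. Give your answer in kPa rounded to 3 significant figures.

q_all ≈ 93.4 kPa

Overburden at base level: q = 17.7 × 1.1 = 19.47 kPa.
Cohesion term c·N_c·s_c = 39 × 5.14 × 1.3 = 260.6 kPa; surcharge term q·N_q = 19.47 × 1 = 19.47 kPa.
q_ult = 260.6 + 19.47 = 280.07 kPa.
q_all = 280.07 / 3 = 93.356 kPa.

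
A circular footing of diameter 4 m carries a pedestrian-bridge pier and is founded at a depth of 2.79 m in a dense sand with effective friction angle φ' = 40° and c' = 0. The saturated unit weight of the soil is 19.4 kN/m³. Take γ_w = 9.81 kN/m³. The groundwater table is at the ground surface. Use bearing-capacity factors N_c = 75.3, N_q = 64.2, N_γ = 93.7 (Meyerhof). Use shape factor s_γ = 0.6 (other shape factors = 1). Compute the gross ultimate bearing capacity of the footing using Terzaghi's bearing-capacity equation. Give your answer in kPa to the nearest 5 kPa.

q_ult ≈ 2795 kPa

γ' = 19.4 − 9.81 = 9.59 kN/m³ (submerged throughout). q = 9.59 × 2.79 = 26.756 kPa; the same γ' applies in the ½γBN_γ term.
q·N_q = 26.756 × 64.2 = 1717.7 kPa
0.5·γ·B·N_γ·s_γ = 0.5 × 9.59 × 4 × 93.7 × 0.6 = 1078.3 kPa
q_ult = 1717.7 + 1078.3 = 2796 kPa.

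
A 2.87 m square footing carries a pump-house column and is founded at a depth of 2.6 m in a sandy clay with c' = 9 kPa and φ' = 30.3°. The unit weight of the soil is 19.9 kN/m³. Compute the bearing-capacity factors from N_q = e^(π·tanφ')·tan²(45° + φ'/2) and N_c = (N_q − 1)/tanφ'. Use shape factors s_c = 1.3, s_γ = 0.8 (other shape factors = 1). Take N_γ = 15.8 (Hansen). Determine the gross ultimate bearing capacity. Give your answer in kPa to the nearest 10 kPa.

tan30.3° = 0.5844, so N_q = e^(π×0.5844)·tan²(60.15°) = 6.27 × 3.037 = 19.04.
N_c = (19.04 − 1)/tan30.3° = 30.87.
q = γ·D_f = 19.9 × 2.6 = 51.74 kPa.
c·N_c·s_c = 9 × 30.871 × 1.3 = 361.19 kPa
q·N_q = 51.74 × 19.04 = 985.11 kPa
0.5·γ·B·N_γ·s_γ = 0.5 × 19.9 × 2.87 × 15.8 × 0.8 = 360.95 kPa
q_ult = 361.19 + 985.11 + 360.95 = 1707.3 kPa.

q_ult ≈ 1710 kPa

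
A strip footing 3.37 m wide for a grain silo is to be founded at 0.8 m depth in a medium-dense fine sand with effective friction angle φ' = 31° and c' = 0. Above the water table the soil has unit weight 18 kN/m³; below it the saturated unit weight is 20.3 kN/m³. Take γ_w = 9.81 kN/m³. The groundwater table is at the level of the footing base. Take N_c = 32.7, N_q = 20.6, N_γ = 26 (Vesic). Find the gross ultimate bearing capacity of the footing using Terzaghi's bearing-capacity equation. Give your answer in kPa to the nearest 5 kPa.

Overburden at base level: q = 18 × 0.8 = 14.4 kPa.
Below the base the soil is submerged, so the ½γBN_γ term uses γ' = 20.3 − 9.81 = 10.49 kN/m³.
Surcharge term q·N_q = 14.4 × 20.6 = 296.64 kPa; self-weight term 0.5·γ·B·N_γ = 0.5 × 10.49 × 3.37 × 26 = 459.57 kPa.
q_ult = 296.64 + 459.57 = 756.21 kPa.

q_ult ≈ 755 kPa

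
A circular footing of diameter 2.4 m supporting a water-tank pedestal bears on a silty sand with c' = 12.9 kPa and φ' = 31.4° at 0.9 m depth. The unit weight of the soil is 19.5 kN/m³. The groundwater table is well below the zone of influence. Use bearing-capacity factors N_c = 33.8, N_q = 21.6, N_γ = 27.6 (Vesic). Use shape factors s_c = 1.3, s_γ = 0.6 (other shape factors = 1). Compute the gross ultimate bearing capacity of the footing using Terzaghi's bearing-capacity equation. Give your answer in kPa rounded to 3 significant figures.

q_ult ≈ 1330 kPa

q = γ·D_f = 19.5 × 0.9 = 17.55 kPa.
c·N_c·s_c = 12.9 × 33.8 × 1.3 = 566.83 kPa
q·N_q = 17.55 × 21.6 = 379.08 kPa
0.5·γ·B·N_γ·s_γ = 0.5 × 19.5 × 2.4 × 27.6 × 0.6 = 387.5 kPa
q_ult = 566.83 + 379.08 + 387.5 = 1333.4 kPa.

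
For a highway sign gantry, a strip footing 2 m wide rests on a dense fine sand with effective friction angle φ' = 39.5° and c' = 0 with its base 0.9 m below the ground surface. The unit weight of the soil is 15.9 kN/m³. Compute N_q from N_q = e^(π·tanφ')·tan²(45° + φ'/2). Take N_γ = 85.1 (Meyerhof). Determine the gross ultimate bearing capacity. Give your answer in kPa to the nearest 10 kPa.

tan39.5° = 0.8243, so N_q = e^(π×0.8243)·tan²(64.75°) = 13.326 × 4.496 = 59.91.
q = γ·D_f = 15.9 × 0.9 = 14.31 kPa.
q·N_q = 14.31 × 59.91 = 857.32 kPa
0.5·γ·B·N_γ = 0.5 × 15.9 × 2 × 85.1 = 1353.1 kPa
q_ult = 857.32 + 1353.1 = 2210.4 kPa.

q_ult ≈ 2210 kPa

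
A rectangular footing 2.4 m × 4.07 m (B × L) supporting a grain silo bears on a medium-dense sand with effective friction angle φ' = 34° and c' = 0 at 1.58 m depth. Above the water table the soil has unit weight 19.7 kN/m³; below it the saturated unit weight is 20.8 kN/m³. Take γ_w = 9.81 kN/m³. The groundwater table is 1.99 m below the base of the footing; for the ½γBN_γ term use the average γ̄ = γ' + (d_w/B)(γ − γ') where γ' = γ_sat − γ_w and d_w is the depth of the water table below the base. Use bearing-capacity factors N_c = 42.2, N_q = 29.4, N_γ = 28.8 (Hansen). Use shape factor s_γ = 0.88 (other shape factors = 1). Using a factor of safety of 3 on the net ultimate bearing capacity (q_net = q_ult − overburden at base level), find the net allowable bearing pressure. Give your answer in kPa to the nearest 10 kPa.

Effective surcharge at the founding depth q = γ·D_f = 19.7 × 1.58 = 31.126 kPa.
With d_w = 1.99 m < B, γ̄ = 10.99 + (1.99/2.4) × (19.7 − 10.99) = 18.212 kN/m³.
q_ult = q·N_q + 0.5·γ·B·N_γ·s_γ
     = 31.126 × 29.4 + 0.5 × 18.212 × 2.4 × 28.8 × 0.88
     = 915.1 + 553.88 = 1469 kPa.
q_net = 1469 − 31.126 = 1437.9 kPa.
q_all(net) = 1437.9 / 3 = 479.29 kPa.

q_all(net) ≈ 480 kPa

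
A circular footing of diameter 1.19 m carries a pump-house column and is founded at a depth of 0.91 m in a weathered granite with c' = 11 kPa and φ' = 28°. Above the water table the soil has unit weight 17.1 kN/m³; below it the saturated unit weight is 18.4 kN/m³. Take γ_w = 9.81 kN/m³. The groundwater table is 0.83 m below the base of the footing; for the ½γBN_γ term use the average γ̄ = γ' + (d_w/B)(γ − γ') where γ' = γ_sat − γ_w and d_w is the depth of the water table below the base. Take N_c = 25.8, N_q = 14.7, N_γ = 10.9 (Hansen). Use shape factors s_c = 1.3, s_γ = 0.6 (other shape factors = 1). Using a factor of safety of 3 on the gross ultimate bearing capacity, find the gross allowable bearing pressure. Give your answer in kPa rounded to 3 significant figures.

Effective surcharge at the founding depth q = γ·D_f = 17.1 × 0.91 = 15.561 kPa.
With d_w = 0.83 m < B, γ̄ = 8.59 + (0.83/1.19) × (17.1 − 8.59) = 14.526 kN/m³.
q_ult = c·N_c·s_c + q·N_q + 0.5·γ·B·N_γ·s_γ
     = 11 × 25.8 × 1.3 + 15.561 × 14.7 + 0.5 × 14.526 × 1.19 × 10.9 × 0.6
     = 368.94 + 228.75 + 56.523 = 654.21 kPa.
q_all = 654.21 / 3 = 218.07 kPa.

q_all ≈ 218 kPa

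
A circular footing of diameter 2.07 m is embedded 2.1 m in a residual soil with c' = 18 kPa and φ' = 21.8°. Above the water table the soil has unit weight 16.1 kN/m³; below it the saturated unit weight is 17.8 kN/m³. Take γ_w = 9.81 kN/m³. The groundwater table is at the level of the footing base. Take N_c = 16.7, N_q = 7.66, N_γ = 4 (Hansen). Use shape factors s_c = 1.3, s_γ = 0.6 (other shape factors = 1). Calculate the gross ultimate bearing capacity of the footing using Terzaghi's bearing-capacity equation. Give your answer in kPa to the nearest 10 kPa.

Overburden at base level: q = 16.1 × 2.1 = 33.81 kPa.
Below the base the soil is submerged, so the ½γBN_γ term uses γ' = 17.8 − 9.81 = 7.99 kN/m³.
Cohesion term c·N_c·s_c = 18 × 16.7 × 1.3 = 390.78 kPa; surcharge term q·N_q = 33.81 × 7.66 = 258.98 kPa; self-weight term 0.5·γ·B·N_γ·s_γ = 0.5 × 7.99 × 2.07 × 4 × 0.6 = 19.847 kPa.
q_ult = 390.78 + 258.98 + 19.847 = 669.61 kPa.

q_ult ≈ 670 kPa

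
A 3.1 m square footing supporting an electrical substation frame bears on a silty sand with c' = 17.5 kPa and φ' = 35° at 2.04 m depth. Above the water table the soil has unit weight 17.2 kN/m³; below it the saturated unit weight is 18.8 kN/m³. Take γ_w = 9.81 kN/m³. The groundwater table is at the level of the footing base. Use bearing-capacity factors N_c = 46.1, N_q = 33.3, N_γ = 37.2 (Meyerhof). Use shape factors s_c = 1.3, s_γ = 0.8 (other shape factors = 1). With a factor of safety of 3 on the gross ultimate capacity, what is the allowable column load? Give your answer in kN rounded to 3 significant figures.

q = γ·D_f = 17.2 × 2.04 = 35.088 kPa.
For the ½γBN_γ term take γ' = 18.8 − 9.81 = 8.99 kN/m³ (soil below base is submerged).
c·N_c·s_c = 17.5 × 46.1 × 1.3 = 1048.8 kPa
q·N_q = 35.088 × 33.3 = 1168.4 kPa
0.5·γ·B·N_γ·s_γ = 0.5 × 8.99 × 3.1 × 37.2 × 0.8 = 414.69 kPa
q_ult = 1048.8 + 1168.4 + 414.69 = 2631.9 kPa.
Gross allowable pressure q_all = 2631.9 / 3 = 877.3 kPa.
Footing area = 9.61 m², so allowable column load = 877.3 × 9.61 = 8430.8 kN.

P_all ≈ 8430 kN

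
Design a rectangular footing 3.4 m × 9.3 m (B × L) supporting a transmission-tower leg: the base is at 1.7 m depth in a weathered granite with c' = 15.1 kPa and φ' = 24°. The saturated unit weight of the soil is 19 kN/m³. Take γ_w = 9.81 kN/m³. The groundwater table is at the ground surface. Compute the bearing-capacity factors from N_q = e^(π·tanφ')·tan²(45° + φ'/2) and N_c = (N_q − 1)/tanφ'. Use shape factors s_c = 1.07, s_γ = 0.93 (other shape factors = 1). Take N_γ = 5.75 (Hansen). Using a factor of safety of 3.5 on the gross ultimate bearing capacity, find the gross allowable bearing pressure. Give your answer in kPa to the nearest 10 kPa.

N_q = e^(π·tan24°)·tan²(57°) = 9.6; N_c = (N_q − 1)/tanφ' = 19.32.
γ' = 19 − 9.81 = 9.19 kN/m³ (submerged throughout). q = 9.19 × 1.7 = 15.623 kPa; the same γ' applies in the ½γBN_γ term.
c·N_c·s_c = 15.1 × 19.324 × 1.07 = 312.21 kPa
q·N_q = 15.623 × 9.6034 = 150.03 kPa
0.5·γ·B·N_γ·s_γ = 0.5 × 9.19 × 3.4 × 5.75 × 0.93 = 83.544 kPa
q_ult = 312.21 + 150.03 + 83.544 = 545.79 kPa.
q_all = 545.79 / 3.5 = 155.94 kPa.

q_all ≈ 160 kPa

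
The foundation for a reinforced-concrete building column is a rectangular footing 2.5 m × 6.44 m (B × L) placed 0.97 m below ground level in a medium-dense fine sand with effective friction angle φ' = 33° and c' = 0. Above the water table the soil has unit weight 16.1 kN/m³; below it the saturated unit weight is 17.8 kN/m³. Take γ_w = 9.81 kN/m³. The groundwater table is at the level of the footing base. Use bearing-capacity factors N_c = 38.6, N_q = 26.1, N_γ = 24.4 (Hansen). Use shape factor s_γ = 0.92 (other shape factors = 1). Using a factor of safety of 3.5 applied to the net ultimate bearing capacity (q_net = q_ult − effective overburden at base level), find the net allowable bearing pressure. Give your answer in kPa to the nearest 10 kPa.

Effective surcharge at the founding depth q = γ·D_f = 16.1 × 0.97 = 15.617 kPa.
The water table coincides with the base, so in the self-weight term γ → γ' = 7.99 kN/m³.
q_ult = q·N_q + 0.5·γ·B·N_γ·s_γ
     = 15.617 × 26.1 + 0.5 × 7.99 × 2.5 × 24.4 × 0.92
     = 407.6 + 224.2 = 631.8 kPa.
Net ultimate: q_net = 631.8 − 15.617 = 616.19 kPa.
q_all(net) = 616.19 / 3.5 = 176.05 kPa.

q_all(net) ≈ 180 kPa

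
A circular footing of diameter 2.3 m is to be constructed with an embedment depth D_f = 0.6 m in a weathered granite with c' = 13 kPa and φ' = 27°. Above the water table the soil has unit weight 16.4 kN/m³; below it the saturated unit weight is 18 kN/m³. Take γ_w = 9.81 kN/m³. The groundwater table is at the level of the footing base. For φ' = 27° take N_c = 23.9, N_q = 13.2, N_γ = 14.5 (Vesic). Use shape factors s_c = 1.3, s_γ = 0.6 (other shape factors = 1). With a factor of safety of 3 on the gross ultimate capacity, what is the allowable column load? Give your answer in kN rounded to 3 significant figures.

P_all ≈ 853 kN

Effective surcharge at the founding depth q = γ·D_f = 16.4 × 0.6 = 9.84 kPa.
The water table coincides with the base, so in the self-weight term γ → γ' = 8.19 kN/m³.
q_ult = c·N_c·s_c + q·N_q + 0.5·γ·B·N_γ·s_γ
     = 13 × 23.9 × 1.3 + 9.84 × 13.2 + 0.5 × 8.19 × 2.3 × 14.5 × 0.6
     = 403.91 + 129.89 + 81.941 = 615.74 kPa.
Gross allowable pressure q_all = 615.74 / 3 = 205.25 kPa.
Footing area = 4.1548 m², so allowable column load = 205.25 × 4.1548 = 852.76 kN.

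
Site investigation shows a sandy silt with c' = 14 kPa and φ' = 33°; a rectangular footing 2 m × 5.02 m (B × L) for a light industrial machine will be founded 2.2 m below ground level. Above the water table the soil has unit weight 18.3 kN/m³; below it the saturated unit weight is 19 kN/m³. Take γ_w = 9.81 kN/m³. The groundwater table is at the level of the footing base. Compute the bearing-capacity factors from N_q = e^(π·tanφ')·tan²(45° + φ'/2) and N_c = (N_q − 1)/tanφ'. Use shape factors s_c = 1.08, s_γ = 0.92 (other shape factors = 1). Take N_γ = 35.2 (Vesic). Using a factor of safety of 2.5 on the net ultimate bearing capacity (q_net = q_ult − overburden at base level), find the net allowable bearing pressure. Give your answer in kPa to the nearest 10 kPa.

q_all(net) ≈ 760 kPa

N_q = e^(π·tan33°)·tan²(61.5°) = 26.09; N_c = (N_q − 1)/tanφ' = 38.64.
Overburden at base level: q = 18.3 × 2.2 = 40.26 kPa.
Below the base the soil is submerged, so the ½γBN_γ term uses γ' = 19 − 9.81 = 9.19 kN/m³.
Cohesion term c·N_c·s_c = 14 × 38.638 × 1.08 = 584.21 kPa; surcharge term q·N_q = 40.26 × 26.092 = 1050.5 kPa; self-weight term 0.5·γ·B·N_γ·s_γ = 0.5 × 9.19 × 2 × 35.2 × 0.92 = 297.61 kPa.
q_ult = 584.21 + 1050.5 + 297.61 = 1932.3 kPa.
q_net = 1932.3 − 40.26 = 1892 kPa.
q_all(net) = 1892 / 2.5 = 756.81 kPa.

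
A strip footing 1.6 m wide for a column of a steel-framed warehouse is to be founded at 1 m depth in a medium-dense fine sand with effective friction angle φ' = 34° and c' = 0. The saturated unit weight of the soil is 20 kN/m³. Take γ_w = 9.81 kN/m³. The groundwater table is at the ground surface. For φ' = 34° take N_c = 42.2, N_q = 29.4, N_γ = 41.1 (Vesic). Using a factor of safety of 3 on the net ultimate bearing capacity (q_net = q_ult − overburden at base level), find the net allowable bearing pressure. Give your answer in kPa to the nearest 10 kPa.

q_all(net) ≈ 210 kPa

With the water table at the surface the whole profile is submerged: γ' = 20 − 9.81 = 10.19 kN/m³, so q = γ'·D_f = 10.19 kPa; the same γ' applies in the ½γBN_γ term.
q_ult = q·N_q + 0.5·γ·B·N_γ
     = 10.19 × 29.4 + 0.5 × 10.19 × 1.6 × 41.1
     = 299.59 + 335.05 = 634.63 kPa.
q_net = 634.63 − 10.19 = 624.44 kPa.
q_all(net) = 624.44 / 3 = 208.15 kPa.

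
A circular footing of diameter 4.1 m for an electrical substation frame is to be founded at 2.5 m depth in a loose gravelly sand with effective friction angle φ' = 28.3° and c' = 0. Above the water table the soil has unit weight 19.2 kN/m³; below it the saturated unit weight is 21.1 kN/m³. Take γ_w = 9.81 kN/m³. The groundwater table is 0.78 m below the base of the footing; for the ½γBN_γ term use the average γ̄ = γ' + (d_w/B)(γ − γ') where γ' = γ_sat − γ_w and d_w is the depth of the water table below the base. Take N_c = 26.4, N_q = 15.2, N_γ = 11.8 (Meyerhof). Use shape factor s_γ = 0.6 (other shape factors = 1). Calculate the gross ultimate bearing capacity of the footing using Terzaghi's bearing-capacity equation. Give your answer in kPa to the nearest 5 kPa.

q_ult ≈ 915 kPa

q = γ·D_f = 19.2 × 2.5 = 48 kPa.
γ' = 11.29 kN/m³; averaging over the depth B below the base, γ̄ = γ' + (d_w/B)(γ − γ') = 12.795 kN/m³.
q·N_q = 48 × 15.2 = 729.6 kPa
0.5·γ·B·N_γ·s_γ = 0.5 × 12.795 × 4.1 × 11.8 × 0.6 = 185.7 kPa
q_ult = 729.6 + 185.7 = 915.3 kPa.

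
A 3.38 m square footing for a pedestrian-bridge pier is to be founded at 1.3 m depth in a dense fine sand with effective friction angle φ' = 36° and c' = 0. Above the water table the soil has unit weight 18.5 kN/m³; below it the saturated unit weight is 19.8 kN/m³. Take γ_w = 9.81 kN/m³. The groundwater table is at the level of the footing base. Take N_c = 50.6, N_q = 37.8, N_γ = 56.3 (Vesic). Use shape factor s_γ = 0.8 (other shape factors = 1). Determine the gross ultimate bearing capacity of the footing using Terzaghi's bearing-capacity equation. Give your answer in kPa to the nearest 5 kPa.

q_ult ≈ 1670 kPa

Effective surcharge at the founding depth q = γ·D_f = 18.5 × 1.3 = 24.05 kPa.
The water table coincides with the base, so in the self-weight term γ → γ' = 9.99 kN/m³.
q_ult = q·N_q + 0.5·γ·B·N_γ·s_γ
     = 24.05 × 37.8 + 0.5 × 9.99 × 3.38 × 56.3 × 0.8
     = 909.09 + 760.41 = 1669.5 kPa.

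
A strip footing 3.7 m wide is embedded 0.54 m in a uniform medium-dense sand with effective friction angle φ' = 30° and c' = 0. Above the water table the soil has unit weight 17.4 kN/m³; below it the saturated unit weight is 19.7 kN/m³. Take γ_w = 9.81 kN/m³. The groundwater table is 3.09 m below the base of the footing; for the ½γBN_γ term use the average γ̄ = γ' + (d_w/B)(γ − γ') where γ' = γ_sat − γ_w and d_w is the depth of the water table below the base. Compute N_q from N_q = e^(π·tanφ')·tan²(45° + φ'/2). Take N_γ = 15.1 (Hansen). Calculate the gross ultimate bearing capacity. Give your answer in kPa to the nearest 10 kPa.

q_ult ≈ 620 kPa

tan30° = 0.5774, so N_q = e^(π×0.5774)·tan²(60°) = 6.134 × 3.0 = 18.4.
Effective surcharge at the founding depth q = γ·D_f = 17.4 × 0.54 = 9.396 kPa.
With d_w = 3.09 m < B, γ̄ = 9.89 + (3.09/3.7) × (17.4 − 9.89) = 16.162 kN/m³.
q_ult = q·N_q + 0.5·γ·B·N_γ
     = 9.396 × 18.401 + 0.5 × 16.162 × 3.7 × 15.1
     = 172.9 + 451.48 = 624.38 kPa.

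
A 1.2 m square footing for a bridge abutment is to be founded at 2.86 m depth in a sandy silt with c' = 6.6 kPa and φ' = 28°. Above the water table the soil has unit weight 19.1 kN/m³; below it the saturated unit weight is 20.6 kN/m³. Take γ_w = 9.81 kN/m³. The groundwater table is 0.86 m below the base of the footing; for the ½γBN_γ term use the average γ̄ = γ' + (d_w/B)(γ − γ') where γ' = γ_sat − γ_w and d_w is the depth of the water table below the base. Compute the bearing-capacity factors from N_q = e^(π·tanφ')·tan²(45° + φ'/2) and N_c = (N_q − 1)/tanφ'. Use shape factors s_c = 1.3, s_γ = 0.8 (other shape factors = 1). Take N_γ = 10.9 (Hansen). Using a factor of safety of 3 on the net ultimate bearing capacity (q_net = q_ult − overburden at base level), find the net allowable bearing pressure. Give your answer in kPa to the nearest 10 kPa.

N_q = e^(π·tan28°)·tan²(59°) = 14.72; N_c = (N_q − 1)/tanφ' = 25.8.
Effective surcharge at the founding depth q = γ·D_f = 19.1 × 2.86 = 54.626 kPa.
With d_w = 0.86 m < B, γ̄ = 10.79 + (0.86/1.2) × (19.1 − 10.79) = 16.745 kN/m³.
q_ult = c·N_c·s_c + q·N_q + 0.5·γ·B·N_γ·s_γ
     = 6.6 × 25.803 × 1.3 + 54.626 × 14.72 + 0.5 × 16.745 × 1.2 × 10.9 × 0.8
     = 221.39 + 804.09 + 87.612 = 1113.1 kPa.
q_net = 1113.1 − 54.626 = 1058.5 kPa.
q_all(net) = 1058.5 / 3 = 352.82 kPa.

q_all(net) ≈ 350 kPa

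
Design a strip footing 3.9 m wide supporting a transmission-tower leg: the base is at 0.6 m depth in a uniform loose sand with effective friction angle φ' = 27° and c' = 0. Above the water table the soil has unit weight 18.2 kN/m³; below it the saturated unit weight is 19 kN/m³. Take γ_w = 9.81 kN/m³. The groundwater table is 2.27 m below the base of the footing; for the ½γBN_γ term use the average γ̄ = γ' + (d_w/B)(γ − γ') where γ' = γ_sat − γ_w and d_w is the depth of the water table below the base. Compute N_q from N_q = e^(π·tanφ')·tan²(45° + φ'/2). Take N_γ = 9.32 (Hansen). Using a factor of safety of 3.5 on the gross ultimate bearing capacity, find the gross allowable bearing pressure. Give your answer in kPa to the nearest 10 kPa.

N_q = e^(π·tan27°)·tan²(58.5°) = 13.2.
q = γ·D_f = 18.2 × 0.6 = 10.92 kPa.
γ' = 9.19 kN/m³; averaging over the depth B below the base, γ̄ = γ' + (d_w/B)(γ − γ') = 14.434 kN/m³.
q·N_q = 10.92 × 13.199 = 144.13 kPa
0.5·γ·B·N_γ = 0.5 × 14.434 × 3.9 × 9.32 = 262.33 kPa
q_ult = 144.13 + 262.33 = 406.46 kPa.
q_all = 406.46 / 3.5 = 116.13 kPa.

q_all ≈ 120 kPa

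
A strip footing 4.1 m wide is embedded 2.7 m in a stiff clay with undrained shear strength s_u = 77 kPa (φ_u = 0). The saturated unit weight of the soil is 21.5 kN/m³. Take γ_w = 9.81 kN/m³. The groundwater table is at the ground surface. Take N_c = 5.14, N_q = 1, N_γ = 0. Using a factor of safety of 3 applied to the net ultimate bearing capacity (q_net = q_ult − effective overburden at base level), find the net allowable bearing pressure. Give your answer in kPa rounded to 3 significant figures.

Water table at ground surface, so effective unit weight γ' = 21.5 − 9.81 = 11.69 kN/m³ is used throughout; overburden q = 11.69 × 2.7 = 31.563 kPa.
Cohesion term c·N_c = 77 × 5.14 = 395.78 kPa; surcharge term q·N_q = 31.563 × 1 = 31.563 kPa.
q_ult = 395.78 + 31.563 = 427.34 kPa.
Net ultimate: q_net = 427.34 − 31.563 = 395.78 kPa.
q_all(net) = 395.78 / 3 = 131.93 kPa.

q_all(net) ≈ 132 kPa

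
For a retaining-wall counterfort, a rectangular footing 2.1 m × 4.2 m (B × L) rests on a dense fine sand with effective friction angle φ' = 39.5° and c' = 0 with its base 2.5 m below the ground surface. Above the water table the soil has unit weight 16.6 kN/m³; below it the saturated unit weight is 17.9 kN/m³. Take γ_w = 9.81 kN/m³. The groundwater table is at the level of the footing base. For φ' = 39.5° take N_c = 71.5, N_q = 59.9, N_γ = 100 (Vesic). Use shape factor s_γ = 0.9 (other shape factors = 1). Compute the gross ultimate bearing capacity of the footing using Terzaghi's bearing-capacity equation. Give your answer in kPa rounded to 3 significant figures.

Effective surcharge at the founding depth q = γ·D_f = 16.6 × 2.5 = 41.5 kPa.
The water table coincides with the base, so in the self-weight term γ → γ' = 8.09 kN/m³.
q_ult = q·N_q + 0.5·γ·B·N_γ·s_γ
     = 41.5 × 59.9 + 0.5 × 8.09 × 2.1 × 100 × 0.9
     = 2485.8 + 764.5 = 3250.4 kPa.

q_ult ≈ 3250 kPa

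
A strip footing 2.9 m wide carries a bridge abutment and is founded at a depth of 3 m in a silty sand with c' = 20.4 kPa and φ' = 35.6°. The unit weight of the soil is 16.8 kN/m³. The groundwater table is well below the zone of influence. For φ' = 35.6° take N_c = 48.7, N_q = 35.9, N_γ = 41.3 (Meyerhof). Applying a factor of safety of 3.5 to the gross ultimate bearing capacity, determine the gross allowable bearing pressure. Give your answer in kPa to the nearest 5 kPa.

Overburden at base level: q = 16.8 × 3 = 50.4 kPa.
Cohesion term c·N_c = 20.4 × 48.7 = 993.48 kPa; surcharge term q·N_q = 50.4 × 35.9 = 1809.4 kPa; self-weight term 0.5·γ·B·N_γ = 0.5 × 16.8 × 2.9 × 41.3 = 1006.1 kPa.
q_ult = 993.48 + 1809.4 + 1006.1 = 3808.9 kPa.
q_all = q_ult / FS = 3808.9 / 3.5 = 1088.3 kPa.

q_all ≈ 1090 kPa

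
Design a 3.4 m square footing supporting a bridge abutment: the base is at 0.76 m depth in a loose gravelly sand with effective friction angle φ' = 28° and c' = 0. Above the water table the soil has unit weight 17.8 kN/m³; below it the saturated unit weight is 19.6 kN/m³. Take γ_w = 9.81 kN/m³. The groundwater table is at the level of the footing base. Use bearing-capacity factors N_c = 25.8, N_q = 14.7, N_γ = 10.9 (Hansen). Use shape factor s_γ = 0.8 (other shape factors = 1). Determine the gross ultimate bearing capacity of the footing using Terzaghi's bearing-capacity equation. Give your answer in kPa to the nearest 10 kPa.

q = γ·D_f = 17.8 × 0.76 = 13.528 kPa.
For the ½γBN_γ term take γ' = 19.6 − 9.81 = 9.79 kN/m³ (soil below base is submerged).
q·N_q = 13.528 × 14.7 = 198.86 kPa
0.5·γ·B·N_γ·s_γ = 0.5 × 9.79 × 3.4 × 10.9 × 0.8 = 145.13 kPa
q_ult = 198.86 + 145.13 = 343.99 kPa.

q_ult ≈ 340 kPa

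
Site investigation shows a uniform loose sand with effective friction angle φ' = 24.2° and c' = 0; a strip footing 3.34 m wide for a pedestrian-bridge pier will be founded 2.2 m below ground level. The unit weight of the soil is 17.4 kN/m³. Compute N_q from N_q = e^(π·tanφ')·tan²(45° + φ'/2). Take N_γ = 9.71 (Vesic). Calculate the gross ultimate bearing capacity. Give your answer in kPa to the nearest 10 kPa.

q_ult ≈ 660 kPa

tan24.2° = 0.4494, so N_q = e^(π×0.4494)·tan²(57.1°) = 4.104 × 2.389 = 9.81.
Overburden at base level: q = 17.4 × 2.2 = 38.28 kPa.
Surcharge term q·N_q = 38.28 × 9.8053 = 375.35 kPa; self-weight term 0.5·γ·B·N_γ = 0.5 × 17.4 × 3.34 × 9.71 = 282.15 kPa.
q_ult = 375.35 + 282.15 = 657.5 kPa.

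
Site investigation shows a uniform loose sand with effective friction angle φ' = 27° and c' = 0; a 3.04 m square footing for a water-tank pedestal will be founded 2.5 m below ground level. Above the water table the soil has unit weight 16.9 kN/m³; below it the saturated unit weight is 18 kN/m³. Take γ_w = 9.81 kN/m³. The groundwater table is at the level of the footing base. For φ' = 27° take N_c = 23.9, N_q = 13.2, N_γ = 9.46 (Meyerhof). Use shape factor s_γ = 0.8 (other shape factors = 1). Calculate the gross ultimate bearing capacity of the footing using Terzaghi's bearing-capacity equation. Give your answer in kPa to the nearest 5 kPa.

q_ult ≈ 650 kPa

Overburden at base level: q = 16.9 × 2.5 = 42.25 kPa.
Below the base the soil is submerged, so the ½γBN_γ term uses γ' = 18 − 9.81 = 8.19 kN/m³.
Surcharge term q·N_q = 42.25 × 13.2 = 557.7 kPa; self-weight term 0.5·γ·B·N_γ·s_γ = 0.5 × 8.19 × 3.04 × 9.46 × 0.8 = 94.213 kPa.
q_ult = 557.7 + 94.213 = 651.91 kPa.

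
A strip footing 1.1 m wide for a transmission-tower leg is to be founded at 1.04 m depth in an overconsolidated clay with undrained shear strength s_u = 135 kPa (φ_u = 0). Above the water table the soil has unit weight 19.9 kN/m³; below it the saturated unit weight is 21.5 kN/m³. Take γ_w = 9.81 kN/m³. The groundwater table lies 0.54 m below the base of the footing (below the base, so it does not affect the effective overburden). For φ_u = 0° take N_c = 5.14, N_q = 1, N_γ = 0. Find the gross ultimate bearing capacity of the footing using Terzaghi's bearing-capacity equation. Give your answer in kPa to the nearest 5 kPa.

q_ult ≈ 715 kPa

q = γ·D_f = 19.9 × 1.04 = 20.696 kPa.
c·N_c = 135 × 5.14 = 693.9 kPa
q·N_q = 20.696 × 1 = 20.696 kPa
q_ult = 693.9 + 20.696 = 714.6 kPa.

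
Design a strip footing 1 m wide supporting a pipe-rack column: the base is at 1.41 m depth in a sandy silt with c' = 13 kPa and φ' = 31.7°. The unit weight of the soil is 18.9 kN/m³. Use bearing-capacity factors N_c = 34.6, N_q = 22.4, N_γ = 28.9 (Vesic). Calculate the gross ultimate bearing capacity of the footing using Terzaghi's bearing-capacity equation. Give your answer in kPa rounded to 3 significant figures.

Effective surcharge at the founding depth q = γ·D_f = 18.9 × 1.41 = 26.649 kPa.
q_ult = c·N_c + q·N_q + 0.5·γ·B·N_γ
     = 13 × 34.6 + 26.649 × 22.4 + 0.5 × 18.9 × 1 × 28.9
     = 449.8 + 596.94 + 273.1 = 1319.8 kPa.

q_ult ≈ 1320 kPa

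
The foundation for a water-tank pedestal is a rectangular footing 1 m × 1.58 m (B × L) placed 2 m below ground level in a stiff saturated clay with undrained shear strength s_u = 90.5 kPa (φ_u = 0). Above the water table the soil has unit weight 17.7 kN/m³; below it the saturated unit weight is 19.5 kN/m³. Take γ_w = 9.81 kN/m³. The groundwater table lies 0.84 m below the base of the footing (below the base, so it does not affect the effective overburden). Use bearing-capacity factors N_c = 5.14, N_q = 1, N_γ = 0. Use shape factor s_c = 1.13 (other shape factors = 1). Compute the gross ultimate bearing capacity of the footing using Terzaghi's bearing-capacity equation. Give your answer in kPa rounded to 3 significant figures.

q_ult ≈ 561 kPa

q = γ·D_f = 17.7 × 2 = 35.4 kPa.
c·N_c·s_c = 90.5 × 5.14 × 1.13 = 525.64 kPa
q·N_q = 35.4 × 1 = 35.4 kPa
q_ult = 525.64 + 35.4 = 561.04 kPa.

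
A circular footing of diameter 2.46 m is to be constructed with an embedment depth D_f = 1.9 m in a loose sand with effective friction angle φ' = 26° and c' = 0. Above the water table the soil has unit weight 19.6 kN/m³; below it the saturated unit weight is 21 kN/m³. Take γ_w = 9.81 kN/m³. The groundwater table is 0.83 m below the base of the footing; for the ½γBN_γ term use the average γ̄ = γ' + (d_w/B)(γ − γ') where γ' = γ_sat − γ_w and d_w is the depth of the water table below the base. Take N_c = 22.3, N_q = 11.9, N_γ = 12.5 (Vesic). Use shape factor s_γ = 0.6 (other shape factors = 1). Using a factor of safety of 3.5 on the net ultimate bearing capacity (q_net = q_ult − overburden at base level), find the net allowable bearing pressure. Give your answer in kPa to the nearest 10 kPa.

Overburden at base level: q = 19.6 × 1.9 = 37.24 kPa.
The water table is 0.83 m below the base (< B = 2.46 m), so the ½γBN_γ term uses γ̄ = γ' + (d_w/B)(γ − γ') = 11.19 + (0.83/2.46)(19.6 − 11.19) = 14.028 kN/m³.
Surcharge term q·N_q = 37.24 × 11.9 = 443.16 kPa; self-weight term 0.5·γ·B·N_γ·s_γ = 0.5 × 14.028 × 2.46 × 12.5 × 0.6 = 129.4 kPa.
q_ult = 443.16 + 129.4 = 572.56 kPa.
q_net = 572.56 − 37.24 = 535.32 kPa.
q_all(net) = 535.32 / 3.5 = 152.95 kPa.

q_all(net) ≈ 150 kPa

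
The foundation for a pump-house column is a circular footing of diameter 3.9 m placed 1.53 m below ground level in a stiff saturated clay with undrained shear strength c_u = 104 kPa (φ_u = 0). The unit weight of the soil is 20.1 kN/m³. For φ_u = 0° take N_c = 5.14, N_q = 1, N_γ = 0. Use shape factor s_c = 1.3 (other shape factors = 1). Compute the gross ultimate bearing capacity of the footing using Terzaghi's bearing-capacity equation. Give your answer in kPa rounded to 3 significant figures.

Effective surcharge at the founding depth q = γ·D_f = 20.1 × 1.53 = 30.753 kPa.
q_ult = c·N_c·s_c + q·N_q
     = 104 × 5.14 × 1.3 + 30.753 × 1
     = 694.93 + 30.753 = 725.68 kPa.

q_ult ≈ 726 kPa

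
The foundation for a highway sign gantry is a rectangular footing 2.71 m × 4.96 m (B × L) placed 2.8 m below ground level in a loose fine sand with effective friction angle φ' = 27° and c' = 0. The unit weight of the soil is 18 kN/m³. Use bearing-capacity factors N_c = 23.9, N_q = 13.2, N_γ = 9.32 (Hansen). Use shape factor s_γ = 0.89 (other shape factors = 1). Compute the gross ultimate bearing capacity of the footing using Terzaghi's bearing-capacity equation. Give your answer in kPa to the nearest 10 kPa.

q_ult ≈ 870 kPa

Overburden at base level: q = 18 × 2.8 = 50.4 kPa.
Surcharge term q·N_q = 50.4 × 13.2 = 665.28 kPa; self-weight term 0.5·γ·B·N_γ·s_γ = 0.5 × 18 × 2.71 × 9.32 × 0.89 = 202.31 kPa.
q_ult = 665.28 + 202.31 = 867.59 kPa.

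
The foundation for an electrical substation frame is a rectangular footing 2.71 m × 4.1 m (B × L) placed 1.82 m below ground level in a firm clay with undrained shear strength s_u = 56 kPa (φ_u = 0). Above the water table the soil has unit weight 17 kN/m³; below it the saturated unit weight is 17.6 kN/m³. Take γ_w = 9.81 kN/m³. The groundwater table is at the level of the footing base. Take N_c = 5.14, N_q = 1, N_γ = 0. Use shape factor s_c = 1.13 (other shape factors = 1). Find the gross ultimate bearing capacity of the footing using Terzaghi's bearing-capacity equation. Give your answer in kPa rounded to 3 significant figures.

q_ult ≈ 356 kPa

q = γ·D_f = 17 × 1.82 = 30.94 kPa.
c·N_c·s_c = 56 × 5.14 × 1.13 = 325.26 kPa
q·N_q = 30.94 × 1 = 30.94 kPa
q_ult = 325.26 + 30.94 = 356.2 kPa.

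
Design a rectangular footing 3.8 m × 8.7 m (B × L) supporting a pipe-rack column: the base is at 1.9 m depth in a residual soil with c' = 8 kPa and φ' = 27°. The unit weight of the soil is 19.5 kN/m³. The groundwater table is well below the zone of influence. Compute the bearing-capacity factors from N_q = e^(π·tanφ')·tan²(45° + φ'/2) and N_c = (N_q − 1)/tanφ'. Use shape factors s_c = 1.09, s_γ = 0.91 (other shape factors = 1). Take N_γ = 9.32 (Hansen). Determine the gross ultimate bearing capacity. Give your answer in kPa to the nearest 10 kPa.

q_ult ≈ 1010 kPa

tan27° = 0.5095, so N_q = e^(π×0.5095)·tan²(58.5°) = 4.957 × 2.663 = 13.2.
N_c = (13.2 − 1)/tan27° = 23.94.
Effective surcharge at the founding depth q = γ·D_f = 19.5 × 1.9 = 37.05 kPa.
q_ult = c·N_c·s_c + q·N_q + 0.5·γ·B·N_γ·s_γ
     = 8 × 23.942 × 1.09 + 37.05 × 13.199 + 0.5 × 19.5 × 3.8 × 9.32 × 0.91
     = 208.78 + 489.03 + 314.23 = 1012 kPa.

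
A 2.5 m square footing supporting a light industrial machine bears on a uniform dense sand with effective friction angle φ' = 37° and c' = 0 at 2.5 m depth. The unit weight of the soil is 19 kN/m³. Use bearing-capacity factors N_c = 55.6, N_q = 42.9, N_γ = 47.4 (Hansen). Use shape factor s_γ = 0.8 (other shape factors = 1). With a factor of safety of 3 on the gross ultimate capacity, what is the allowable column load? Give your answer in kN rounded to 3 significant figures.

P_all ≈ 6120 kN

q = γ·D_f = 19 × 2.5 = 47.5 kPa.
q·N_q = 47.5 × 42.9 = 2037.8 kPa
0.5·γ·B·N_γ·s_γ = 0.5 × 19 × 2.5 × 47.4 × 0.8 = 900.6 kPa
q_ult = 2037.8 + 900.6 = 2938.3 kPa.
Gross allowable pressure q_all = 2938.3 / 3 = 979.45 kPa.
Footing area = 6.25 m², so allowable column load = 979.45 × 6.25 = 6121.6 kN.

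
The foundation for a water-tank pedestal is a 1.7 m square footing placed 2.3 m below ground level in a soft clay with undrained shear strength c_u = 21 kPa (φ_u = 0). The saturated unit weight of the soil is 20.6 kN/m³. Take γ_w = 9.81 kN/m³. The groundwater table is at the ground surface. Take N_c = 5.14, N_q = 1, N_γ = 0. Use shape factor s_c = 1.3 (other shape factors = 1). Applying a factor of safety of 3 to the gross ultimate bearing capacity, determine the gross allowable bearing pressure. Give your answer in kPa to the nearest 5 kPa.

q_all ≈ 55 kPa

γ' = 20.6 − 9.81 = 10.79 kN/m³ (submerged throughout). q = 10.79 × 2.3 = 24.817 kPa.
c·N_c·s_c = 21 × 5.14 × 1.3 = 140.32 kPa
q·N_q = 24.817 × 1 = 24.817 kPa
q_ult = 140.32 + 24.817 = 165.14 kPa.
q_all = q_ult / FS = 165.14 / 3 = 55.046 kPa.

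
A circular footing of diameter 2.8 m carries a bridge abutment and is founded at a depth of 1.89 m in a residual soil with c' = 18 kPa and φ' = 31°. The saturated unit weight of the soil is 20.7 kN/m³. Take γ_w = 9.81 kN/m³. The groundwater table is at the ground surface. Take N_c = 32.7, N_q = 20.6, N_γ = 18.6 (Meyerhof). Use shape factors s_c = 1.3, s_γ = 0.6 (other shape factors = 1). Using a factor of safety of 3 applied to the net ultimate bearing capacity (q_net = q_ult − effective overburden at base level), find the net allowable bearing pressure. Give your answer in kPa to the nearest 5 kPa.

q_all(net) ≈ 445 kPa

γ' = 20.7 − 9.81 = 10.89 kN/m³ (submerged throughout). q = 10.89 × 1.89 = 20.582 kPa; the same γ' applies in the ½γBN_γ term.
c·N_c·s_c = 18 × 32.7 × 1.3 = 765.18 kPa
q·N_q = 20.582 × 20.6 = 423.99 kPa
0.5·γ·B·N_γ·s_γ = 0.5 × 10.89 × 2.8 × 18.6 × 0.6 = 170.15 kPa
q_ult = 765.18 + 423.99 + 170.15 = 1359.3 kPa.
Net ultimate: q_net = 1359.3 − 20.582 = 1338.7 kPa.
q_all(net) = 1338.7 / 3 = 446.24 kPa.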